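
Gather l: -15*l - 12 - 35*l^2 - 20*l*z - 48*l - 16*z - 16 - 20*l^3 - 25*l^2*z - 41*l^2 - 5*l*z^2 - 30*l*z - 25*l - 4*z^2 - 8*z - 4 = -20*l^3 + l^2*(-25*z - 76) + l*(-5*z^2 - 50*z - 88) - 4*z^2 - 24*z - 32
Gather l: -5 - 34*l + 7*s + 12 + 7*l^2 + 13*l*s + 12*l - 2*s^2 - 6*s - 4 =7*l^2 + l*(13*s - 22) - 2*s^2 + s + 3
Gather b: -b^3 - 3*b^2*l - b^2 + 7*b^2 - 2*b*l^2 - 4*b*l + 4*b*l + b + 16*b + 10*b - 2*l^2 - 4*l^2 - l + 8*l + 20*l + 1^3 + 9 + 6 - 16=-b^3 + b^2*(6 - 3*l) + b*(27 - 2*l^2) - 6*l^2 + 27*l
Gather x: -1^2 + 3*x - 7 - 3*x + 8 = 0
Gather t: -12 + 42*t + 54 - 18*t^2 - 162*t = -18*t^2 - 120*t + 42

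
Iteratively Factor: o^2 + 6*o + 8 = (o + 4)*(o + 2)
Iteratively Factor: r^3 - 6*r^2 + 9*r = (r)*(r^2 - 6*r + 9) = r*(r - 3)*(r - 3)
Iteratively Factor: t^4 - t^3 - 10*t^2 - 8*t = (t)*(t^3 - t^2 - 10*t - 8) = t*(t + 2)*(t^2 - 3*t - 4) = t*(t - 4)*(t + 2)*(t + 1)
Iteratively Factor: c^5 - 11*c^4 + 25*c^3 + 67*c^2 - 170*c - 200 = (c + 1)*(c^4 - 12*c^3 + 37*c^2 + 30*c - 200) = (c - 5)*(c + 1)*(c^3 - 7*c^2 + 2*c + 40) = (c - 5)*(c - 4)*(c + 1)*(c^2 - 3*c - 10) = (c - 5)*(c - 4)*(c + 1)*(c + 2)*(c - 5)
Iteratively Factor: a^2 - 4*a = (a)*(a - 4)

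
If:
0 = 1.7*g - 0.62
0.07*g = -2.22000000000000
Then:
No Solution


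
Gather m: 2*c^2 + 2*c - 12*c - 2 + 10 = 2*c^2 - 10*c + 8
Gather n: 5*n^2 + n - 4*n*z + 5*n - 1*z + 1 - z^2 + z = 5*n^2 + n*(6 - 4*z) - z^2 + 1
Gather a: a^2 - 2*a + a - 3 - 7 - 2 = a^2 - a - 12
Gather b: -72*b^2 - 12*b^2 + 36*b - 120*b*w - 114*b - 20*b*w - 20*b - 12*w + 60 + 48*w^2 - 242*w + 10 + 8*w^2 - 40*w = -84*b^2 + b*(-140*w - 98) + 56*w^2 - 294*w + 70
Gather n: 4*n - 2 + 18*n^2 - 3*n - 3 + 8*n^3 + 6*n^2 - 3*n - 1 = 8*n^3 + 24*n^2 - 2*n - 6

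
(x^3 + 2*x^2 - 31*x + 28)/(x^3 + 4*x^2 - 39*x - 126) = (x^2 - 5*x + 4)/(x^2 - 3*x - 18)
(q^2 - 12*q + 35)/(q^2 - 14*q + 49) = (q - 5)/(q - 7)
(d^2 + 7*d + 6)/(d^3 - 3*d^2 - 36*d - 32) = (d + 6)/(d^2 - 4*d - 32)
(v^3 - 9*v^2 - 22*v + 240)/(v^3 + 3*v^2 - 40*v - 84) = (v^2 - 3*v - 40)/(v^2 + 9*v + 14)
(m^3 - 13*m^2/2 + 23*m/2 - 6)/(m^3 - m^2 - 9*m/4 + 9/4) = 2*(m - 4)/(2*m + 3)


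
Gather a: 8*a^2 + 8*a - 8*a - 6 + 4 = 8*a^2 - 2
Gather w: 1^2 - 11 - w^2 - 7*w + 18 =-w^2 - 7*w + 8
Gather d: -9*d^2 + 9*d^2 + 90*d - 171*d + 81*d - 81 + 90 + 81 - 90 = 0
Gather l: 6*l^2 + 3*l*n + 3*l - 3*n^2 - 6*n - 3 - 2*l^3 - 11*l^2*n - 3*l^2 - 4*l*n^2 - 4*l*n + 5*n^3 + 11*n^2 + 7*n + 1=-2*l^3 + l^2*(3 - 11*n) + l*(-4*n^2 - n + 3) + 5*n^3 + 8*n^2 + n - 2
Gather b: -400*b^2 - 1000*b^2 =-1400*b^2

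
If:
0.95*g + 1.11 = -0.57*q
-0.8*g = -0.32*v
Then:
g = 0.4*v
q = -0.666666666666667*v - 1.94736842105263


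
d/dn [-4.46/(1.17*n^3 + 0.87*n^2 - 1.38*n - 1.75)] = (15.6546*n^2 + 7.7604*n - 6.1548)/(1.17*n^3 + 0.87*n^2 - 1.38*n - 1.75)^2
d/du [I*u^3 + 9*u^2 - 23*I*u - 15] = 3*I*u^2 + 18*u - 23*I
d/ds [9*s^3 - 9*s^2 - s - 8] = 27*s^2 - 18*s - 1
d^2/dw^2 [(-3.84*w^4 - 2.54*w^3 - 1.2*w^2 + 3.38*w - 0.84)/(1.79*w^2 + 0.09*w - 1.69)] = (-24.607488*w^6 - 3.71174399999997*w^5 + 69.51168*w^4 + 15.982724*w^3 - 167.220468*w^2 + 17.01012*w - 10.92222)/(5.735339*w^6 + 0.865107*w^5 - 16.20129*w^4 - 1.632825*w^3 + 15.29619*w^2 + 0.771147*w - 4.826809)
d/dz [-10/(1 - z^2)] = -20*z/(z^2 - 1)^2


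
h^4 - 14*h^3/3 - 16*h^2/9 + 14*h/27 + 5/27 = (h - 5)*(h - 1/3)*(h + 1/3)^2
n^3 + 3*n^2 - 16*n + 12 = (n - 2)*(n - 1)*(n + 6)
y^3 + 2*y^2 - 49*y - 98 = (y - 7)*(y + 2)*(y + 7)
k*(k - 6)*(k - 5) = k^3 - 11*k^2 + 30*k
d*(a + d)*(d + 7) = a*d^2 + 7*a*d + d^3 + 7*d^2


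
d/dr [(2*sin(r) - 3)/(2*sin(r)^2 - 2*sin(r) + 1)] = 4*(3*sin(r) + cos(r)^2 - 2)*cos(r)/(-2*sin(r) - cos(2*r) + 2)^2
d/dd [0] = 0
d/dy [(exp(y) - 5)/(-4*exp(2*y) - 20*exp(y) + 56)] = ((exp(y) - 5)*(2*exp(y) + 5) - exp(2*y) - 5*exp(y) + 14)*exp(y)/(4*(exp(2*y) + 5*exp(y) - 14)^2)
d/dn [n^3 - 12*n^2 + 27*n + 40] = 3*n^2 - 24*n + 27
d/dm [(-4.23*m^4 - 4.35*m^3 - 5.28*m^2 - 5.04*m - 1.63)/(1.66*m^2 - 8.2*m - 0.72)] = (-14.0436*m^5 + 96.837*m^4 + 83.5224*m^3 + 61.0584*m^2 + 13.0148*m - 9.7372)/(2.7556*m^4 - 27.224*m^3 + 64.8496*m^2 + 11.808*m + 0.5184)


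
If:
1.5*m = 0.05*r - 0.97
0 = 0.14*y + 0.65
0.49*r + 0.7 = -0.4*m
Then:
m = -0.68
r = -0.88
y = -4.64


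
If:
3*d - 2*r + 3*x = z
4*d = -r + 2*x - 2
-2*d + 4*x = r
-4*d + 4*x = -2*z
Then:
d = -3/8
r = -7/4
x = -5/8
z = 1/2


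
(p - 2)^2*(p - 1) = p^3 - 5*p^2 + 8*p - 4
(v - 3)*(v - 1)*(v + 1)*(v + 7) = v^4 + 4*v^3 - 22*v^2 - 4*v + 21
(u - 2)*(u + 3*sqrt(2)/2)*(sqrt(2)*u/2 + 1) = sqrt(2)*u^3/2 - sqrt(2)*u^2 + 5*u^2/2 - 5*u + 3*sqrt(2)*u/2 - 3*sqrt(2)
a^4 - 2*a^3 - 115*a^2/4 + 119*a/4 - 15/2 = (a - 6)*(a - 1/2)^2*(a + 5)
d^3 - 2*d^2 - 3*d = d*(d - 3)*(d + 1)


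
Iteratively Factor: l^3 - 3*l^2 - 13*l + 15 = (l - 1)*(l^2 - 2*l - 15) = (l - 5)*(l - 1)*(l + 3)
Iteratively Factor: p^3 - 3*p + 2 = (p + 2)*(p^2 - 2*p + 1) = (p - 1)*(p + 2)*(p - 1)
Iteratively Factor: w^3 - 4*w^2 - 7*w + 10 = (w - 1)*(w^2 - 3*w - 10) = (w - 5)*(w - 1)*(w + 2)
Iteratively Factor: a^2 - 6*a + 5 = (a - 5)*(a - 1)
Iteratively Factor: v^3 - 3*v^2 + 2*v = (v)*(v^2 - 3*v + 2) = v*(v - 2)*(v - 1)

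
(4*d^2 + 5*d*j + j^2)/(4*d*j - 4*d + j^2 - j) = (d + j)/(j - 1)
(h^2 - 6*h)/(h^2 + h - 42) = h/(h + 7)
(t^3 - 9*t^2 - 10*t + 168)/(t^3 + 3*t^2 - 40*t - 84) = (t^2 - 3*t - 28)/(t^2 + 9*t + 14)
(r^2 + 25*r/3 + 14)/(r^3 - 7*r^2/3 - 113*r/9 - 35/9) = 3*(r + 6)/(3*r^2 - 14*r - 5)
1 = 1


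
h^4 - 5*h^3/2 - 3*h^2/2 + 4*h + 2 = (h - 2)^2*(h + 1/2)*(h + 1)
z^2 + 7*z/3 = z*(z + 7/3)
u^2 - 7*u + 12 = (u - 4)*(u - 3)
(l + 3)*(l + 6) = l^2 + 9*l + 18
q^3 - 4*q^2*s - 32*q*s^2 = q*(q - 8*s)*(q + 4*s)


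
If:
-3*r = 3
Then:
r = -1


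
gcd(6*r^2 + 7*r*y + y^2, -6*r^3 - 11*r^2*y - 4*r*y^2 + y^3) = r + y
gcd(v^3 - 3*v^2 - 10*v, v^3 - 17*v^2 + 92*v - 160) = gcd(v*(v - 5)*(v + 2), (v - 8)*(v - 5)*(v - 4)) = v - 5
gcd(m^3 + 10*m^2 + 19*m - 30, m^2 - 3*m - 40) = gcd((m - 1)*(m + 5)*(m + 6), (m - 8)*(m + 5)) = m + 5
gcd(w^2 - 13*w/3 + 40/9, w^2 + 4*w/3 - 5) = w - 5/3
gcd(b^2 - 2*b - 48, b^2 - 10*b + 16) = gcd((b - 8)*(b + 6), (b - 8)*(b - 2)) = b - 8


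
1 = 1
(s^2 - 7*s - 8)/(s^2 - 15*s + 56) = (s + 1)/(s - 7)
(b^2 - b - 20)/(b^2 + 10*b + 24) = (b - 5)/(b + 6)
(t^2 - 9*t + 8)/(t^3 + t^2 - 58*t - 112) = (t - 1)/(t^2 + 9*t + 14)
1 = 1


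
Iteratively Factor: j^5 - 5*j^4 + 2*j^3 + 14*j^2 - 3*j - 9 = (j + 1)*(j^4 - 6*j^3 + 8*j^2 + 6*j - 9) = (j + 1)^2*(j^3 - 7*j^2 + 15*j - 9) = (j - 1)*(j + 1)^2*(j^2 - 6*j + 9) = (j - 3)*(j - 1)*(j + 1)^2*(j - 3)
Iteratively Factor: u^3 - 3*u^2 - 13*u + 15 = (u - 5)*(u^2 + 2*u - 3) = (u - 5)*(u + 3)*(u - 1)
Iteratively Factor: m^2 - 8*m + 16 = (m - 4)*(m - 4)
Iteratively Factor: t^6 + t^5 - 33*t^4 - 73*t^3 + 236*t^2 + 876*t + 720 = (t - 4)*(t^5 + 5*t^4 - 13*t^3 - 125*t^2 - 264*t - 180) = (t - 4)*(t + 3)*(t^4 + 2*t^3 - 19*t^2 - 68*t - 60) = (t - 4)*(t + 2)*(t + 3)*(t^3 - 19*t - 30) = (t - 5)*(t - 4)*(t + 2)*(t + 3)*(t^2 + 5*t + 6) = (t - 5)*(t - 4)*(t + 2)*(t + 3)^2*(t + 2)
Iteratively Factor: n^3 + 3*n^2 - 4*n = (n)*(n^2 + 3*n - 4) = n*(n - 1)*(n + 4)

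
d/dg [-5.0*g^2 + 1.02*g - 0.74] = 1.02 - 10.0*g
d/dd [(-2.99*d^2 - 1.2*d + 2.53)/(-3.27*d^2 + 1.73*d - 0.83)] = (-9.0967*d^2 + 21.5096*d - 3.3809)/(10.6929*d^4 - 11.3142*d^3 + 8.4211*d^2 - 2.8718*d + 0.6889)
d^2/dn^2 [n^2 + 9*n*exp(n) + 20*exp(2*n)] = 9*n*exp(n) + 80*exp(2*n) + 18*exp(n) + 2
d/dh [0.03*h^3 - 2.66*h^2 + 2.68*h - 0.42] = 0.09*h^2 - 5.32*h + 2.68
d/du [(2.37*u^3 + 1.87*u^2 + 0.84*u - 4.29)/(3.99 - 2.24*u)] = (-10.6176*u^3 + 24.1801*u^2 + 14.9226*u - 6.258)/(5.0176*u^2 - 17.8752*u + 15.9201)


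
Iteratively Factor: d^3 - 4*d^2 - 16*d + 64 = (d - 4)*(d^2 - 16) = (d - 4)*(d + 4)*(d - 4)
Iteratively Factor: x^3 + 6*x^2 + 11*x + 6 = (x + 2)*(x^2 + 4*x + 3) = (x + 2)*(x + 3)*(x + 1)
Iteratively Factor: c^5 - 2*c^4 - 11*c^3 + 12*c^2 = (c)*(c^4 - 2*c^3 - 11*c^2 + 12*c) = c*(c + 3)*(c^3 - 5*c^2 + 4*c) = c^2*(c + 3)*(c^2 - 5*c + 4) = c^2*(c - 4)*(c + 3)*(c - 1)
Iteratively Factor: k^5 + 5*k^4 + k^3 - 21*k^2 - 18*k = (k + 3)*(k^4 + 2*k^3 - 5*k^2 - 6*k) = (k + 3)^2*(k^3 - k^2 - 2*k) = (k - 2)*(k + 3)^2*(k^2 + k) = (k - 2)*(k + 1)*(k + 3)^2*(k)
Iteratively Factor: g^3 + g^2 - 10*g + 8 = (g - 1)*(g^2 + 2*g - 8) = (g - 1)*(g + 4)*(g - 2)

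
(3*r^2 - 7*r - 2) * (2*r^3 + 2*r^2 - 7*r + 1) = 6*r^5 - 8*r^4 - 39*r^3 + 48*r^2 + 7*r - 2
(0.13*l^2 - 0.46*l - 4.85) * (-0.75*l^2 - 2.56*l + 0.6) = -0.0975*l^4 + 0.0122*l^3 + 4.8931*l^2 + 12.14*l - 2.91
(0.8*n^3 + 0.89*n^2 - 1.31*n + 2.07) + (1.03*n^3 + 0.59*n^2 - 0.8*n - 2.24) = 1.83*n^3 + 1.48*n^2 - 2.11*n - 0.17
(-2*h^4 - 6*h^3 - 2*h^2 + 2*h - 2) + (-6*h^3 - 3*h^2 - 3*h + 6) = -2*h^4 - 12*h^3 - 5*h^2 - h + 4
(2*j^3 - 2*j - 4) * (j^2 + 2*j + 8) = 2*j^5 + 4*j^4 + 14*j^3 - 8*j^2 - 24*j - 32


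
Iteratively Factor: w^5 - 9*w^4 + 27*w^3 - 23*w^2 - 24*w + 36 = (w - 2)*(w^4 - 7*w^3 + 13*w^2 + 3*w - 18) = (w - 2)^2*(w^3 - 5*w^2 + 3*w + 9) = (w - 3)*(w - 2)^2*(w^2 - 2*w - 3) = (w - 3)*(w - 2)^2*(w + 1)*(w - 3)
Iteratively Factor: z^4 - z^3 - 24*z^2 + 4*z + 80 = (z + 2)*(z^3 - 3*z^2 - 18*z + 40) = (z + 2)*(z + 4)*(z^2 - 7*z + 10) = (z - 2)*(z + 2)*(z + 4)*(z - 5)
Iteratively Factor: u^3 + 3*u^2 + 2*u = (u)*(u^2 + 3*u + 2) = u*(u + 1)*(u + 2)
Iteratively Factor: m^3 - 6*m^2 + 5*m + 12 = (m - 3)*(m^2 - 3*m - 4) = (m - 4)*(m - 3)*(m + 1)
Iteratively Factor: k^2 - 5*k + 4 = (k - 1)*(k - 4)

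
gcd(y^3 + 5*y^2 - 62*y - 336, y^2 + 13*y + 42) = y^2 + 13*y + 42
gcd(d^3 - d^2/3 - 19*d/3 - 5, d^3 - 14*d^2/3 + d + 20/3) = d + 1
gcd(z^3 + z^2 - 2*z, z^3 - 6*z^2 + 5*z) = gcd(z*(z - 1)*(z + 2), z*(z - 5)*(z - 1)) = z^2 - z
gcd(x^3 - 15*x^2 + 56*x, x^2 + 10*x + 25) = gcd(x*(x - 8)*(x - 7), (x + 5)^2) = 1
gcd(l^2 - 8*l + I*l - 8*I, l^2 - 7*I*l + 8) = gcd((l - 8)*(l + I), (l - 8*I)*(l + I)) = l + I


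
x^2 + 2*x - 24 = (x - 4)*(x + 6)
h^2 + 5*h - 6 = (h - 1)*(h + 6)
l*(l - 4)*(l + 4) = l^3 - 16*l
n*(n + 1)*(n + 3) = n^3 + 4*n^2 + 3*n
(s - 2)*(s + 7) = s^2 + 5*s - 14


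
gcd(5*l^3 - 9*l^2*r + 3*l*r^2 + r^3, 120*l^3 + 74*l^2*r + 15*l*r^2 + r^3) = 5*l + r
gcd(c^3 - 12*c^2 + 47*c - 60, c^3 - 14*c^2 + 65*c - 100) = c^2 - 9*c + 20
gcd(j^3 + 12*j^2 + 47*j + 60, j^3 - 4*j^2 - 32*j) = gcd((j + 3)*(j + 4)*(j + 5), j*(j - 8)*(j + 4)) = j + 4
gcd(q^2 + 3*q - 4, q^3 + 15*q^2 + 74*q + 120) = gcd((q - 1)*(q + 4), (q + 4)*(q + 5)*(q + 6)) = q + 4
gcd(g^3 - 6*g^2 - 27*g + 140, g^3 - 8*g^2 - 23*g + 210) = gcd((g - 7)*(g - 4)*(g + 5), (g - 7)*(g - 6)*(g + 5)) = g^2 - 2*g - 35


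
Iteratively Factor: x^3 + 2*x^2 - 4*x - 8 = (x + 2)*(x^2 - 4) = (x + 2)^2*(x - 2)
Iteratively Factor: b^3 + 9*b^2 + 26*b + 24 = (b + 4)*(b^2 + 5*b + 6) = (b + 2)*(b + 4)*(b + 3)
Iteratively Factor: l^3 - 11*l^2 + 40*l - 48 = (l - 4)*(l^2 - 7*l + 12) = (l - 4)*(l - 3)*(l - 4)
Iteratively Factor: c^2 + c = (c)*(c + 1)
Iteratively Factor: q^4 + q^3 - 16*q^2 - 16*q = (q + 4)*(q^3 - 3*q^2 - 4*q) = (q + 1)*(q + 4)*(q^2 - 4*q) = (q - 4)*(q + 1)*(q + 4)*(q)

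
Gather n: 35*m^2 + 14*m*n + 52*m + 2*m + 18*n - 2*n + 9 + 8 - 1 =35*m^2 + 54*m + n*(14*m + 16) + 16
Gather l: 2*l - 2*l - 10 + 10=0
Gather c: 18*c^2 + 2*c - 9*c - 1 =18*c^2 - 7*c - 1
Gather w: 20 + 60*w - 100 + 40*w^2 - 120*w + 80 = 40*w^2 - 60*w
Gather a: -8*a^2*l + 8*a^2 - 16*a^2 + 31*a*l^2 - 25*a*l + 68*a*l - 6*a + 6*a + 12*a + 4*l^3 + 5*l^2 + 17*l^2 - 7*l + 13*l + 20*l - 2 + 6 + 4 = a^2*(-8*l - 8) + a*(31*l^2 + 43*l + 12) + 4*l^3 + 22*l^2 + 26*l + 8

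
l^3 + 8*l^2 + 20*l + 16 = (l + 2)^2*(l + 4)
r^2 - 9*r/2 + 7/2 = (r - 7/2)*(r - 1)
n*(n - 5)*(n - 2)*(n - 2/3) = n^4 - 23*n^3/3 + 44*n^2/3 - 20*n/3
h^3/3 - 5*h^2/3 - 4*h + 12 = (h/3 + 1)*(h - 6)*(h - 2)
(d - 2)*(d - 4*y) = d^2 - 4*d*y - 2*d + 8*y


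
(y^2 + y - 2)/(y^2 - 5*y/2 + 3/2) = 2*(y + 2)/(2*y - 3)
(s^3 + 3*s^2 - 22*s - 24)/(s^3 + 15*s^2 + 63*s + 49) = (s^2 + 2*s - 24)/(s^2 + 14*s + 49)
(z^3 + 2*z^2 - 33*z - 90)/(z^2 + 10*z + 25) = (z^2 - 3*z - 18)/(z + 5)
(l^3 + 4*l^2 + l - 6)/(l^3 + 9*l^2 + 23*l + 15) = (l^2 + l - 2)/(l^2 + 6*l + 5)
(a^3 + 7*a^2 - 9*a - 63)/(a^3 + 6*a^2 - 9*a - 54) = (a + 7)/(a + 6)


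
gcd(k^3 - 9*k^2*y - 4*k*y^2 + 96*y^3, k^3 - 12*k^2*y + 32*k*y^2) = k^2 - 12*k*y + 32*y^2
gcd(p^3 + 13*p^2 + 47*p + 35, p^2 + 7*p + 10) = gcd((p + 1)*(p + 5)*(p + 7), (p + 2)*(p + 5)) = p + 5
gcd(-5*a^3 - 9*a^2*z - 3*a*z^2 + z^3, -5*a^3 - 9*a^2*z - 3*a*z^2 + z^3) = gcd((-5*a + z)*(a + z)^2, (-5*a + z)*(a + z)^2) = -5*a^3 - 9*a^2*z - 3*a*z^2 + z^3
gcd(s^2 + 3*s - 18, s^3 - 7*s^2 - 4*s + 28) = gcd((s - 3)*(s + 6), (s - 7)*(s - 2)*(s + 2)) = 1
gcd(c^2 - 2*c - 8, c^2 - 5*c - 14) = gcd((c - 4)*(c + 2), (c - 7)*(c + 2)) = c + 2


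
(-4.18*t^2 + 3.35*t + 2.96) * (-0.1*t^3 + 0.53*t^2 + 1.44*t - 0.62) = 0.418*t^5 - 2.5504*t^4 - 4.5397*t^3 + 8.9844*t^2 + 2.1854*t - 1.8352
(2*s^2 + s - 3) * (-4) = -8*s^2 - 4*s + 12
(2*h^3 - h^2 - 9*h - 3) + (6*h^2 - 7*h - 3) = 2*h^3 + 5*h^2 - 16*h - 6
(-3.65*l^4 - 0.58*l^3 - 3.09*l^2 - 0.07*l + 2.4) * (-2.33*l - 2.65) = 8.5045*l^5 + 11.0239*l^4 + 8.7367*l^3 + 8.3516*l^2 - 5.4065*l - 6.36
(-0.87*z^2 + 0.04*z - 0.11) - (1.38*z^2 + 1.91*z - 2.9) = -2.25*z^2 - 1.87*z + 2.79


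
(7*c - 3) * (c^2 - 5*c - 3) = 7*c^3 - 38*c^2 - 6*c + 9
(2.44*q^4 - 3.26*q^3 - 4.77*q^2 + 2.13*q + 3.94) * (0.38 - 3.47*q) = -8.4668*q^5 + 12.2394*q^4 + 15.3131*q^3 - 9.2037*q^2 - 12.8624*q + 1.4972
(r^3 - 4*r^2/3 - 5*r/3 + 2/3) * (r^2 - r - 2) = r^5 - 7*r^4/3 - 7*r^3/3 + 5*r^2 + 8*r/3 - 4/3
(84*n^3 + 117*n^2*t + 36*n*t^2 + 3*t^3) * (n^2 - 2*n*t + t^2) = 84*n^5 - 51*n^4*t - 114*n^3*t^2 + 48*n^2*t^3 + 30*n*t^4 + 3*t^5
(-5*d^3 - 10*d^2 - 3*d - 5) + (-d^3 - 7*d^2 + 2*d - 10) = -6*d^3 - 17*d^2 - d - 15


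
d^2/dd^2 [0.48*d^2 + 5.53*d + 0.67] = 0.960000000000000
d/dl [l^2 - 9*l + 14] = 2*l - 9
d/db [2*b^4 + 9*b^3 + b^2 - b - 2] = 8*b^3 + 27*b^2 + 2*b - 1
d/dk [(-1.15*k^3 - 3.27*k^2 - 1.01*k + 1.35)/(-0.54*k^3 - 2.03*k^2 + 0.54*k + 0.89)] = (0.5687*k^4 - 2.3328*k^3 - 4.6996*k^2 - 0.3396*k - 1.6279)/(0.2916*k^6 + 2.1924*k^5 + 3.5377*k^4 - 3.1536*k^3 - 3.3218*k^2 + 0.9612*k + 0.7921)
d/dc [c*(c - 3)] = 2*c - 3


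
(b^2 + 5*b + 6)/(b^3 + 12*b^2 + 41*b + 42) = 1/(b + 7)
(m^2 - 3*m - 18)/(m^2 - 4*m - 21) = (m - 6)/(m - 7)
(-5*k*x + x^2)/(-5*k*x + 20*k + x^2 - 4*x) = x/(x - 4)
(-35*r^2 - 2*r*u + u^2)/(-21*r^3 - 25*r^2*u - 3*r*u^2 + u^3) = (5*r + u)/(3*r^2 + 4*r*u + u^2)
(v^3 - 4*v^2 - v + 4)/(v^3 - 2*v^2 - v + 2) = (v - 4)/(v - 2)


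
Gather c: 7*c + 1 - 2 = 7*c - 1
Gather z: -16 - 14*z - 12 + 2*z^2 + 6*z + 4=2*z^2 - 8*z - 24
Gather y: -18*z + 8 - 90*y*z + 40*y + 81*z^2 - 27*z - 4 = y*(40 - 90*z) + 81*z^2 - 45*z + 4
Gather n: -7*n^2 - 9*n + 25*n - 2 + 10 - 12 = -7*n^2 + 16*n - 4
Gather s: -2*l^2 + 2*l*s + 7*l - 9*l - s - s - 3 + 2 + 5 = -2*l^2 - 2*l + s*(2*l - 2) + 4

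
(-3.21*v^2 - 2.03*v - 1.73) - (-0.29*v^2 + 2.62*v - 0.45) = -2.92*v^2 - 4.65*v - 1.28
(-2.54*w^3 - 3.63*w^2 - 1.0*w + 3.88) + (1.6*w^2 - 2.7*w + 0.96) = -2.54*w^3 - 2.03*w^2 - 3.7*w + 4.84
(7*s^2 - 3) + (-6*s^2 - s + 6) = s^2 - s + 3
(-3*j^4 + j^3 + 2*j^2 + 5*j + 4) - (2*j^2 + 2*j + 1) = -3*j^4 + j^3 + 3*j + 3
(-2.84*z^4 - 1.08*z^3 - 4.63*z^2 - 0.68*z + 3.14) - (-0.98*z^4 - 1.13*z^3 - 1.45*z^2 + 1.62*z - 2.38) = -1.86*z^4 + 0.0499999999999998*z^3 - 3.18*z^2 - 2.3*z + 5.52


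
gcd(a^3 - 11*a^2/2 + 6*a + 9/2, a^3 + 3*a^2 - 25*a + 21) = a - 3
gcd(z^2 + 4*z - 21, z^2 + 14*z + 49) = z + 7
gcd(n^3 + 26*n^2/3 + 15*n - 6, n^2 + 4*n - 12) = n + 6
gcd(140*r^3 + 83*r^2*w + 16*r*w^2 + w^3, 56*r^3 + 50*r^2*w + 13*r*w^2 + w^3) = 28*r^2 + 11*r*w + w^2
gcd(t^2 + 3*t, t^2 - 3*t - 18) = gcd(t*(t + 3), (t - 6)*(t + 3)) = t + 3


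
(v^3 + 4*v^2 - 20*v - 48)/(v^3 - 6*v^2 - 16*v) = (v^2 + 2*v - 24)/(v*(v - 8))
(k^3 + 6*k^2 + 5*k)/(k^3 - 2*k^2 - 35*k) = (k + 1)/(k - 7)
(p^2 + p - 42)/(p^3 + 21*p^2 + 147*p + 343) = (p - 6)/(p^2 + 14*p + 49)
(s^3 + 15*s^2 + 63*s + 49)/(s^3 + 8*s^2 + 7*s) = (s + 7)/s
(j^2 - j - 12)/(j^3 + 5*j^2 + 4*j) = (j^2 - j - 12)/(j*(j^2 + 5*j + 4))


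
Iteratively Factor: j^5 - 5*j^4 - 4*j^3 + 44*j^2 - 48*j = (j + 3)*(j^4 - 8*j^3 + 20*j^2 - 16*j) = (j - 2)*(j + 3)*(j^3 - 6*j^2 + 8*j) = j*(j - 2)*(j + 3)*(j^2 - 6*j + 8) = j*(j - 2)^2*(j + 3)*(j - 4)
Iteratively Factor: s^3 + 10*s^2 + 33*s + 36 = (s + 4)*(s^2 + 6*s + 9) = (s + 3)*(s + 4)*(s + 3)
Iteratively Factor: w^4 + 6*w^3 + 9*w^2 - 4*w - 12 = (w + 2)*(w^3 + 4*w^2 + w - 6) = (w + 2)*(w + 3)*(w^2 + w - 2) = (w + 2)^2*(w + 3)*(w - 1)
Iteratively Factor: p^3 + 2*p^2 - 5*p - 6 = (p + 3)*(p^2 - p - 2) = (p - 2)*(p + 3)*(p + 1)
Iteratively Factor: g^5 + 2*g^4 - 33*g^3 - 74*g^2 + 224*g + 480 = (g + 2)*(g^4 - 33*g^2 - 8*g + 240) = (g + 2)*(g + 4)*(g^3 - 4*g^2 - 17*g + 60) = (g - 3)*(g + 2)*(g + 4)*(g^2 - g - 20) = (g - 5)*(g - 3)*(g + 2)*(g + 4)*(g + 4)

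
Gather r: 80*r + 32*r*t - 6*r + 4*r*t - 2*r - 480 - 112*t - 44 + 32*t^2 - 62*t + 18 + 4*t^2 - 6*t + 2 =r*(36*t + 72) + 36*t^2 - 180*t - 504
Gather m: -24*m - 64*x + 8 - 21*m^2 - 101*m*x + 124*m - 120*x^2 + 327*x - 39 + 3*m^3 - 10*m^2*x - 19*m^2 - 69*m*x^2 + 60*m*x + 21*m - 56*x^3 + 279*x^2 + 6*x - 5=3*m^3 + m^2*(-10*x - 40) + m*(-69*x^2 - 41*x + 121) - 56*x^3 + 159*x^2 + 269*x - 36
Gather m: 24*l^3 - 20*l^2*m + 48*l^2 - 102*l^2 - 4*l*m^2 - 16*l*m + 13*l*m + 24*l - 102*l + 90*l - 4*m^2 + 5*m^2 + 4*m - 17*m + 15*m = 24*l^3 - 54*l^2 + 12*l + m^2*(1 - 4*l) + m*(-20*l^2 - 3*l + 2)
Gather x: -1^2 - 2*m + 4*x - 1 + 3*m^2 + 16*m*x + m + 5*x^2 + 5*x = 3*m^2 - m + 5*x^2 + x*(16*m + 9) - 2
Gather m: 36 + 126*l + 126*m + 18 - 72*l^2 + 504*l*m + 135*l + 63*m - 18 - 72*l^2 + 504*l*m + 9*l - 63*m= -144*l^2 + 270*l + m*(1008*l + 126) + 36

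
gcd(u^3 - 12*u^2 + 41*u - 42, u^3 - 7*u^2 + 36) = u - 3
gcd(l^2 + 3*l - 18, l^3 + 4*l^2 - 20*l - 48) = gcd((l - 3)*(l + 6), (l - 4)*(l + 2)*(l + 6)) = l + 6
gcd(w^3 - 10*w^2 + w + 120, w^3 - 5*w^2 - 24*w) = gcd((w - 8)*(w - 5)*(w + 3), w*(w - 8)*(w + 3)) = w^2 - 5*w - 24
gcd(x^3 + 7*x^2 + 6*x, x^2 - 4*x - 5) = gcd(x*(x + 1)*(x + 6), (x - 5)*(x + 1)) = x + 1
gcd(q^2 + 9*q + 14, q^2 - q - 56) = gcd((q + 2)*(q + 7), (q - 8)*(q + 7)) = q + 7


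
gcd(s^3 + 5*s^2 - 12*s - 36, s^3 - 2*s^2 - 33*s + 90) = s^2 + 3*s - 18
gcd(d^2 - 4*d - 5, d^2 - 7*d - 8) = d + 1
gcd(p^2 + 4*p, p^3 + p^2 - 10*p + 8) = p + 4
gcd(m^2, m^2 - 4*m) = m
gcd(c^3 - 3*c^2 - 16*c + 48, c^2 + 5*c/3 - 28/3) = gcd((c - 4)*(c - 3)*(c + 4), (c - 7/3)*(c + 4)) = c + 4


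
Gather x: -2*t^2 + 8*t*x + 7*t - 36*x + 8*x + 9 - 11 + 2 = -2*t^2 + 7*t + x*(8*t - 28)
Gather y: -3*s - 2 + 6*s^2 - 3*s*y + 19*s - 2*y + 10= 6*s^2 + 16*s + y*(-3*s - 2) + 8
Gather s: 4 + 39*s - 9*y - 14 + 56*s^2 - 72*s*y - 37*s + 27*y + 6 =56*s^2 + s*(2 - 72*y) + 18*y - 4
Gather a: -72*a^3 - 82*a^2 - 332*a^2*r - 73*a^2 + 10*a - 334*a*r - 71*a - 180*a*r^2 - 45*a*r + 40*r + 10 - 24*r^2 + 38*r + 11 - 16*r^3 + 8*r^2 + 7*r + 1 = -72*a^3 + a^2*(-332*r - 155) + a*(-180*r^2 - 379*r - 61) - 16*r^3 - 16*r^2 + 85*r + 22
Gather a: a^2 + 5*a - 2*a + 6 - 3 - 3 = a^2 + 3*a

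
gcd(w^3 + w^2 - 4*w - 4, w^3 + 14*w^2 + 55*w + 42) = w + 1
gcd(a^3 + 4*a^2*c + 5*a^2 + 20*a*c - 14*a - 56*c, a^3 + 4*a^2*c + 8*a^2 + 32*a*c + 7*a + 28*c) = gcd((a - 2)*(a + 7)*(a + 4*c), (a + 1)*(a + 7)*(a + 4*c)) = a^2 + 4*a*c + 7*a + 28*c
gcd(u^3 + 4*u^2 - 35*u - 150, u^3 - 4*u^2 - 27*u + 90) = u^2 - u - 30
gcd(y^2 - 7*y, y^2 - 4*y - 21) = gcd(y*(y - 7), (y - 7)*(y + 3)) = y - 7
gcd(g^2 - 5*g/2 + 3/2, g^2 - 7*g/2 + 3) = g - 3/2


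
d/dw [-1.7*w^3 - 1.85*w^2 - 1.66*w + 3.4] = -5.1*w^2 - 3.7*w - 1.66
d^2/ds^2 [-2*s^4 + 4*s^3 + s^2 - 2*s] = -24*s^2 + 24*s + 2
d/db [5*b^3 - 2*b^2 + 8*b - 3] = 15*b^2 - 4*b + 8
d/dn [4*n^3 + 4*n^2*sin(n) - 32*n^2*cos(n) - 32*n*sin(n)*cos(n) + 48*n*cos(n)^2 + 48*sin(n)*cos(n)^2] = 32*n^2*sin(n) + 4*n^2*cos(n) + 12*n^2 + 8*n*sin(n) - 48*n*sin(2*n) - 64*n*cos(n) - 32*n*cos(2*n) - 16*sin(2*n) + 12*cos(n) + 24*cos(2*n) + 36*cos(3*n) + 24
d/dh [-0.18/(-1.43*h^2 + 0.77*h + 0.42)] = (0.1386 - 0.5148*h)/(-1.43*h^2 + 0.77*h + 0.42)^2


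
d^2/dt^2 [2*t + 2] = 0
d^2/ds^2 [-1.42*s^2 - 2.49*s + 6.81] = -2.84000000000000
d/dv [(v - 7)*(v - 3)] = 2*v - 10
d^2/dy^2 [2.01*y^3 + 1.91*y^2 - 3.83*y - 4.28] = 12.06*y + 3.82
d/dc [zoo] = 0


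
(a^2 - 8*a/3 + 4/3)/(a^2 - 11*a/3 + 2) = (a - 2)/(a - 3)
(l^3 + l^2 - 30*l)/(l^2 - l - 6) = l*(-l^2 - l + 30)/(-l^2 + l + 6)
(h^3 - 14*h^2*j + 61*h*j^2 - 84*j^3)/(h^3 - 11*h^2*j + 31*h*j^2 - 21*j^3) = (h - 4*j)/(h - j)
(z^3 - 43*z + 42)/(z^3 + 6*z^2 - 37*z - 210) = (z - 1)/(z + 5)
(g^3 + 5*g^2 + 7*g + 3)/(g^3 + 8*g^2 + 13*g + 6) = (g + 3)/(g + 6)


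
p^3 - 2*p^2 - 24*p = p*(p - 6)*(p + 4)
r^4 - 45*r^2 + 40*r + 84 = (r - 6)*(r - 2)*(r + 1)*(r + 7)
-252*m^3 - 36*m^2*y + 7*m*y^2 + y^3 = (-6*m + y)*(6*m + y)*(7*m + y)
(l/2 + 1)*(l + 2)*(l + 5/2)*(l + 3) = l^4/2 + 19*l^3/4 + 67*l^2/4 + 26*l + 15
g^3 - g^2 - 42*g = g*(g - 7)*(g + 6)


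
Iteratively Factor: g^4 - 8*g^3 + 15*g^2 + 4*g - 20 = (g - 2)*(g^3 - 6*g^2 + 3*g + 10) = (g - 2)*(g + 1)*(g^2 - 7*g + 10) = (g - 5)*(g - 2)*(g + 1)*(g - 2)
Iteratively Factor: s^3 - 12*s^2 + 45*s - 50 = (s - 2)*(s^2 - 10*s + 25) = (s - 5)*(s - 2)*(s - 5)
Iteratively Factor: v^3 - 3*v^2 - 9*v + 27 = (v + 3)*(v^2 - 6*v + 9) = (v - 3)*(v + 3)*(v - 3)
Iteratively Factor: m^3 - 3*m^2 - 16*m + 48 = (m + 4)*(m^2 - 7*m + 12) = (m - 4)*(m + 4)*(m - 3)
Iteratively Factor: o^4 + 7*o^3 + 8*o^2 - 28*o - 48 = (o - 2)*(o^3 + 9*o^2 + 26*o + 24) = (o - 2)*(o + 3)*(o^2 + 6*o + 8) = (o - 2)*(o + 3)*(o + 4)*(o + 2)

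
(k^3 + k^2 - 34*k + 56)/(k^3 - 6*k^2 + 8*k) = (k + 7)/k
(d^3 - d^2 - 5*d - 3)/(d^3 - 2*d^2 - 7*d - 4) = (d - 3)/(d - 4)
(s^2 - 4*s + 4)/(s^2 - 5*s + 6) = (s - 2)/(s - 3)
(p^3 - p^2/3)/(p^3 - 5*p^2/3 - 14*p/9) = 3*p*(1 - 3*p)/(-9*p^2 + 15*p + 14)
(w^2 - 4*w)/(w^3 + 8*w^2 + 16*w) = (w - 4)/(w^2 + 8*w + 16)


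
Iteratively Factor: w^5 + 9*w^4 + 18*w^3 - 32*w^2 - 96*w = (w + 4)*(w^4 + 5*w^3 - 2*w^2 - 24*w) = (w + 4)^2*(w^3 + w^2 - 6*w) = (w - 2)*(w + 4)^2*(w^2 + 3*w) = (w - 2)*(w + 3)*(w + 4)^2*(w)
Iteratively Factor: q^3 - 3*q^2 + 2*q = (q - 2)*(q^2 - q) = (q - 2)*(q - 1)*(q)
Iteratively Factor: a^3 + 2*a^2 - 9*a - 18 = (a - 3)*(a^2 + 5*a + 6) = (a - 3)*(a + 2)*(a + 3)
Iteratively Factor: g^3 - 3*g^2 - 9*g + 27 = (g - 3)*(g^2 - 9) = (g - 3)^2*(g + 3)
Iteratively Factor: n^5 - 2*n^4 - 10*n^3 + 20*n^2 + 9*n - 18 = (n - 3)*(n^4 + n^3 - 7*n^2 - n + 6) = (n - 3)*(n + 3)*(n^3 - 2*n^2 - n + 2) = (n - 3)*(n - 2)*(n + 3)*(n^2 - 1) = (n - 3)*(n - 2)*(n + 1)*(n + 3)*(n - 1)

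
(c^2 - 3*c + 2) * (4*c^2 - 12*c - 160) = 4*c^4 - 24*c^3 - 116*c^2 + 456*c - 320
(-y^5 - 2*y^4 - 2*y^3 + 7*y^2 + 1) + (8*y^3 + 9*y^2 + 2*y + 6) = -y^5 - 2*y^4 + 6*y^3 + 16*y^2 + 2*y + 7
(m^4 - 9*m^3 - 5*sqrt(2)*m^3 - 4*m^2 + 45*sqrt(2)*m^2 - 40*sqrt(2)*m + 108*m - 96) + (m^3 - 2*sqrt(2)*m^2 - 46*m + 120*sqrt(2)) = m^4 - 8*m^3 - 5*sqrt(2)*m^3 - 4*m^2 + 43*sqrt(2)*m^2 - 40*sqrt(2)*m + 62*m - 96 + 120*sqrt(2)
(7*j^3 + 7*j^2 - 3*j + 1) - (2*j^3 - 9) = 5*j^3 + 7*j^2 - 3*j + 10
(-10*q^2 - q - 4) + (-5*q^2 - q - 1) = -15*q^2 - 2*q - 5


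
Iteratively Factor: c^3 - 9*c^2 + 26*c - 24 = (c - 4)*(c^2 - 5*c + 6) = (c - 4)*(c - 2)*(c - 3)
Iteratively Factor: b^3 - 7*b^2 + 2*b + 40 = (b - 4)*(b^2 - 3*b - 10) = (b - 4)*(b + 2)*(b - 5)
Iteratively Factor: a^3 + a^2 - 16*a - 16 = (a + 4)*(a^2 - 3*a - 4) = (a + 1)*(a + 4)*(a - 4)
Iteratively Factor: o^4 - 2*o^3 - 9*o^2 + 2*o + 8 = (o + 1)*(o^3 - 3*o^2 - 6*o + 8) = (o - 4)*(o + 1)*(o^2 + o - 2) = (o - 4)*(o + 1)*(o + 2)*(o - 1)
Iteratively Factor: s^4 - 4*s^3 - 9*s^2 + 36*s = (s + 3)*(s^3 - 7*s^2 + 12*s) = (s - 3)*(s + 3)*(s^2 - 4*s) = s*(s - 3)*(s + 3)*(s - 4)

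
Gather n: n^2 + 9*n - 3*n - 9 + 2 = n^2 + 6*n - 7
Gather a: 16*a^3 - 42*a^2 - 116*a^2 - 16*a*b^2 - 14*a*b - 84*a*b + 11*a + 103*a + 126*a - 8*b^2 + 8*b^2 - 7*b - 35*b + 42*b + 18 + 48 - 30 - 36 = 16*a^3 - 158*a^2 + a*(-16*b^2 - 98*b + 240)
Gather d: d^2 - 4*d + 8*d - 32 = d^2 + 4*d - 32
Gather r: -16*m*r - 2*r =r*(-16*m - 2)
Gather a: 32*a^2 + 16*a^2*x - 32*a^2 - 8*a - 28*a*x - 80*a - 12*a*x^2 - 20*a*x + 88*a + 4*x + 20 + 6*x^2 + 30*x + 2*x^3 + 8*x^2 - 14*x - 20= 16*a^2*x + a*(-12*x^2 - 48*x) + 2*x^3 + 14*x^2 + 20*x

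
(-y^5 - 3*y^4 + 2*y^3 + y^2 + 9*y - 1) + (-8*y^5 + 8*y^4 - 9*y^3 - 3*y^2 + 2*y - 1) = -9*y^5 + 5*y^4 - 7*y^3 - 2*y^2 + 11*y - 2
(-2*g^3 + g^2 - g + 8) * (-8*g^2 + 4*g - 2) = 16*g^5 - 16*g^4 + 16*g^3 - 70*g^2 + 34*g - 16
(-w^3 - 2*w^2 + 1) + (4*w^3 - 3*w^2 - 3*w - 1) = 3*w^3 - 5*w^2 - 3*w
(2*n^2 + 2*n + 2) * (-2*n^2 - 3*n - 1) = -4*n^4 - 10*n^3 - 12*n^2 - 8*n - 2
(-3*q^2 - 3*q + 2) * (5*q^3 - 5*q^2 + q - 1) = -15*q^5 + 22*q^3 - 10*q^2 + 5*q - 2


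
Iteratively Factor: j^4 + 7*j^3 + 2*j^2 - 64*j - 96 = (j - 3)*(j^3 + 10*j^2 + 32*j + 32) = (j - 3)*(j + 2)*(j^2 + 8*j + 16) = (j - 3)*(j + 2)*(j + 4)*(j + 4)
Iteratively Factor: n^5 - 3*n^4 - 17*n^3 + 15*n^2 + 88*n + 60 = (n + 1)*(n^4 - 4*n^3 - 13*n^2 + 28*n + 60) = (n - 3)*(n + 1)*(n^3 - n^2 - 16*n - 20) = (n - 3)*(n + 1)*(n + 2)*(n^2 - 3*n - 10) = (n - 3)*(n + 1)*(n + 2)^2*(n - 5)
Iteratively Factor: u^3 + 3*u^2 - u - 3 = (u - 1)*(u^2 + 4*u + 3) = (u - 1)*(u + 1)*(u + 3)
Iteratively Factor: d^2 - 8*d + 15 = (d - 5)*(d - 3)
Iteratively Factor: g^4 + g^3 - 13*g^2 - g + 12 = (g - 1)*(g^3 + 2*g^2 - 11*g - 12) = (g - 1)*(g + 1)*(g^2 + g - 12) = (g - 3)*(g - 1)*(g + 1)*(g + 4)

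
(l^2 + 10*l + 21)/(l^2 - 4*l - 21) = (l + 7)/(l - 7)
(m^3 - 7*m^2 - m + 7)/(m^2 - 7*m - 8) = (m^2 - 8*m + 7)/(m - 8)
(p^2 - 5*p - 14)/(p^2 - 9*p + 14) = (p + 2)/(p - 2)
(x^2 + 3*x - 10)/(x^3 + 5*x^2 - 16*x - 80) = (x - 2)/(x^2 - 16)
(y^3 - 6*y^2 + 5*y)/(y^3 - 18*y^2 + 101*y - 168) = y*(y^2 - 6*y + 5)/(y^3 - 18*y^2 + 101*y - 168)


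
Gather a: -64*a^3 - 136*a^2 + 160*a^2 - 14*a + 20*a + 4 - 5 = -64*a^3 + 24*a^2 + 6*a - 1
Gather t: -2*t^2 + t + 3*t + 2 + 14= -2*t^2 + 4*t + 16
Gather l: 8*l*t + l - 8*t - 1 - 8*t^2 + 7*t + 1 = l*(8*t + 1) - 8*t^2 - t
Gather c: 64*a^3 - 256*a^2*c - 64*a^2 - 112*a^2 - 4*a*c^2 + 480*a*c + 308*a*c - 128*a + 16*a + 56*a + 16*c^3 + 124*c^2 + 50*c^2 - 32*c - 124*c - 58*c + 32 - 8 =64*a^3 - 176*a^2 - 56*a + 16*c^3 + c^2*(174 - 4*a) + c*(-256*a^2 + 788*a - 214) + 24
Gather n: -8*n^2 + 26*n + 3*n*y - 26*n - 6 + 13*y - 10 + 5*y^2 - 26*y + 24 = -8*n^2 + 3*n*y + 5*y^2 - 13*y + 8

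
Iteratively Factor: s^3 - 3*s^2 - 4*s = (s - 4)*(s^2 + s) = (s - 4)*(s + 1)*(s)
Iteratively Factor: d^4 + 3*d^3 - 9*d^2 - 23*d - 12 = (d - 3)*(d^3 + 6*d^2 + 9*d + 4) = (d - 3)*(d + 1)*(d^2 + 5*d + 4) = (d - 3)*(d + 1)^2*(d + 4)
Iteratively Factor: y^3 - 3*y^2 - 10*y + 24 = (y - 2)*(y^2 - y - 12) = (y - 2)*(y + 3)*(y - 4)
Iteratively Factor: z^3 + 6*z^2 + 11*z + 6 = (z + 2)*(z^2 + 4*z + 3) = (z + 2)*(z + 3)*(z + 1)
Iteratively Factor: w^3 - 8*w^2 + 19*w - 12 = (w - 1)*(w^2 - 7*w + 12) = (w - 4)*(w - 1)*(w - 3)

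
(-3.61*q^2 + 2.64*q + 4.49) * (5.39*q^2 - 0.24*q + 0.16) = -19.4579*q^4 + 15.096*q^3 + 22.9899*q^2 - 0.6552*q + 0.7184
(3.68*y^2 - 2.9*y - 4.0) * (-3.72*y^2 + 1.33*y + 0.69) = -13.6896*y^4 + 15.6824*y^3 + 13.5622*y^2 - 7.321*y - 2.76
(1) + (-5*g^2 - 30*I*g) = -5*g^2 - 30*I*g + 1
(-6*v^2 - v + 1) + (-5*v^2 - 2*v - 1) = -11*v^2 - 3*v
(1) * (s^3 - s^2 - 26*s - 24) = s^3 - s^2 - 26*s - 24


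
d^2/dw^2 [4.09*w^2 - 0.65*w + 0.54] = 8.18000000000000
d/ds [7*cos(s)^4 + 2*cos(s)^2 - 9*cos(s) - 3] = (-28*cos(s)^3 - 4*cos(s) + 9)*sin(s)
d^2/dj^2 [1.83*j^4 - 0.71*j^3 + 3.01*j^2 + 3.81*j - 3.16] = 21.96*j^2 - 4.26*j + 6.02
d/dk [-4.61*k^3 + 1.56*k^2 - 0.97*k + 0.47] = -13.83*k^2 + 3.12*k - 0.97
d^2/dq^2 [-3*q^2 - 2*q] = -6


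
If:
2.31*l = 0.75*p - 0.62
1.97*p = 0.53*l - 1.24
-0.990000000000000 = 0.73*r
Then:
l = -0.52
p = -0.77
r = -1.36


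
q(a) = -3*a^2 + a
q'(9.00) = -53.00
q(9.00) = -234.00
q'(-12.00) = 73.00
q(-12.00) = -444.00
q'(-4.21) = 26.26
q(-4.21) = -57.38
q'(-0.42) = 3.52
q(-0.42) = -0.95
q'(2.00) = -11.00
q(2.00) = -10.00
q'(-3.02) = 19.12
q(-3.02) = -30.38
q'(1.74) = -9.44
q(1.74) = -7.34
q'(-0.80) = 5.80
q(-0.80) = -2.72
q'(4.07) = -23.42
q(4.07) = -45.62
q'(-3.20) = 20.20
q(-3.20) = -33.92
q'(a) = 1 - 6*a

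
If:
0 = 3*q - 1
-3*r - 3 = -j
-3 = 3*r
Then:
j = 0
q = 1/3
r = -1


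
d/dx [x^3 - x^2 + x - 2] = 3*x^2 - 2*x + 1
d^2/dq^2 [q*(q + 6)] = 2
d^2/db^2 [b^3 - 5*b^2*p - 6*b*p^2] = 6*b - 10*p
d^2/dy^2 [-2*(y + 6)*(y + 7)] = -4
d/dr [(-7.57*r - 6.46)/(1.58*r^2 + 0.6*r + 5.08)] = (11.9606*r^2 + 20.4136*r - 34.5796)/(2.4964*r^4 + 1.896*r^3 + 16.4128*r^2 + 6.096*r + 25.8064)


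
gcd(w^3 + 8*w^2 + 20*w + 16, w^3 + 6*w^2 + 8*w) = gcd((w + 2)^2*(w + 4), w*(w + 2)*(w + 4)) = w^2 + 6*w + 8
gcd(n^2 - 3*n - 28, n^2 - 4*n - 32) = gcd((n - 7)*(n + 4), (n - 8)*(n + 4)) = n + 4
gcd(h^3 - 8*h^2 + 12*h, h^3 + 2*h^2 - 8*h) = h^2 - 2*h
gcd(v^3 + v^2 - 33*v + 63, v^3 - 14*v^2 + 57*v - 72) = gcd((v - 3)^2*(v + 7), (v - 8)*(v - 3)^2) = v^2 - 6*v + 9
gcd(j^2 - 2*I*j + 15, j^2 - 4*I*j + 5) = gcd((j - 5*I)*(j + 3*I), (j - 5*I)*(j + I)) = j - 5*I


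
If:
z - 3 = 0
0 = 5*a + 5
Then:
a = -1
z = 3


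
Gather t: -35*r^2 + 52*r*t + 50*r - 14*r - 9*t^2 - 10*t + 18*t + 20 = -35*r^2 + 36*r - 9*t^2 + t*(52*r + 8) + 20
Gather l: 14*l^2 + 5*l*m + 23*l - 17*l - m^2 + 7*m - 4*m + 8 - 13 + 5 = 14*l^2 + l*(5*m + 6) - m^2 + 3*m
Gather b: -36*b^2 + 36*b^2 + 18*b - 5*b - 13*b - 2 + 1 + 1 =0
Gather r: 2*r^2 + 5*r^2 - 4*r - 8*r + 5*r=7*r^2 - 7*r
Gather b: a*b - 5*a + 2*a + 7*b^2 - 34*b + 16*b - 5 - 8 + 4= -3*a + 7*b^2 + b*(a - 18) - 9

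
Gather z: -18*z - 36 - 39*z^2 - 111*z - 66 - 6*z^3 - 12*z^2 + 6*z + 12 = -6*z^3 - 51*z^2 - 123*z - 90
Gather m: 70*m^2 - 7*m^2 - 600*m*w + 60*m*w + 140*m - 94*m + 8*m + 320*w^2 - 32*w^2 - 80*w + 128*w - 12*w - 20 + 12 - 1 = 63*m^2 + m*(54 - 540*w) + 288*w^2 + 36*w - 9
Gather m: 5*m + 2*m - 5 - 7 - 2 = 7*m - 14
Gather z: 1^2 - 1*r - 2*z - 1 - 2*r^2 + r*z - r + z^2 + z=-2*r^2 - 2*r + z^2 + z*(r - 1)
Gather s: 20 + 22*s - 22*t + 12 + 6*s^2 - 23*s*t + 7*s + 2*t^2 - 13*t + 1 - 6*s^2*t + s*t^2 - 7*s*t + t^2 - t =s^2*(6 - 6*t) + s*(t^2 - 30*t + 29) + 3*t^2 - 36*t + 33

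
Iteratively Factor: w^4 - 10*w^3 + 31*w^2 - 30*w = (w)*(w^3 - 10*w^2 + 31*w - 30) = w*(w - 5)*(w^2 - 5*w + 6) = w*(w - 5)*(w - 3)*(w - 2)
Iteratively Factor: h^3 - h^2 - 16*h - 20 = (h + 2)*(h^2 - 3*h - 10) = (h + 2)^2*(h - 5)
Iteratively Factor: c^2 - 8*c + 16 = (c - 4)*(c - 4)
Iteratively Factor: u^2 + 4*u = (u)*(u + 4)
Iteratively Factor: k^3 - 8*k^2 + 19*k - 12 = (k - 3)*(k^2 - 5*k + 4) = (k - 3)*(k - 1)*(k - 4)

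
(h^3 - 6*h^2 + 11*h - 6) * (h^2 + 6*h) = h^5 - 25*h^3 + 60*h^2 - 36*h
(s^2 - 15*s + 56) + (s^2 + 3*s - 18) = 2*s^2 - 12*s + 38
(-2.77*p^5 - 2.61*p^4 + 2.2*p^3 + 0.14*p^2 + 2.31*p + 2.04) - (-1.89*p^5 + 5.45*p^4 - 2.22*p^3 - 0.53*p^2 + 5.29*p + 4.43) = -0.88*p^5 - 8.06*p^4 + 4.42*p^3 + 0.67*p^2 - 2.98*p - 2.39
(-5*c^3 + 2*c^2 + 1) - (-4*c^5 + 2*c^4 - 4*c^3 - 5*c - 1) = 4*c^5 - 2*c^4 - c^3 + 2*c^2 + 5*c + 2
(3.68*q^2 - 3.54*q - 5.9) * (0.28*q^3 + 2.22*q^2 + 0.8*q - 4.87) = 1.0304*q^5 + 7.1784*q^4 - 6.5668*q^3 - 33.8516*q^2 + 12.5198*q + 28.733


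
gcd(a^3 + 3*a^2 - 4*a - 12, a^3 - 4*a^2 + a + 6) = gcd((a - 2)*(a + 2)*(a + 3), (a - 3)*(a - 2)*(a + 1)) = a - 2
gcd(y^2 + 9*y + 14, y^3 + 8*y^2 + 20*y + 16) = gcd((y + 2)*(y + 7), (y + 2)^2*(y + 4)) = y + 2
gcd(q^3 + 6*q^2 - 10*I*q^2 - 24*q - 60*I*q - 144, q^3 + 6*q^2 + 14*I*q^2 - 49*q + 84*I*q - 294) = q + 6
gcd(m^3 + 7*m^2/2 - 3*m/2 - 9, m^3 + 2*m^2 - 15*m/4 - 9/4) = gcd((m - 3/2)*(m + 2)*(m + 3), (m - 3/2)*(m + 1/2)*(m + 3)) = m^2 + 3*m/2 - 9/2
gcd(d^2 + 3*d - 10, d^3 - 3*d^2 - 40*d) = d + 5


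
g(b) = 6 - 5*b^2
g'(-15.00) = 150.00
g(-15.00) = -1119.00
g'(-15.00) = 150.00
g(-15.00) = -1119.00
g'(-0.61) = 6.10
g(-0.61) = 4.14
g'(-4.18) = 41.80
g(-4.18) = -81.36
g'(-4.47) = 44.70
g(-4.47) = -93.90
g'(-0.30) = 3.00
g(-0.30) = 5.55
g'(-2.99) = 29.90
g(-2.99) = -38.70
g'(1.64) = -16.40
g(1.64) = -7.45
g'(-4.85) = 48.50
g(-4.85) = -111.61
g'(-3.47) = 34.70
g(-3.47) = -54.20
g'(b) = -10*b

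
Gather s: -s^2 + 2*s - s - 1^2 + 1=-s^2 + s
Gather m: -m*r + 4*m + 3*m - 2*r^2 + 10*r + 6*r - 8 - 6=m*(7 - r) - 2*r^2 + 16*r - 14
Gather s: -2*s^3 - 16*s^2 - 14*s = -2*s^3 - 16*s^2 - 14*s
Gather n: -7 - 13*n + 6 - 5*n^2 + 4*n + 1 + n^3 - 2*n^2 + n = n^3 - 7*n^2 - 8*n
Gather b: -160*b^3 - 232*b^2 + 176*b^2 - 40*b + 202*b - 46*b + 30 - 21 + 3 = -160*b^3 - 56*b^2 + 116*b + 12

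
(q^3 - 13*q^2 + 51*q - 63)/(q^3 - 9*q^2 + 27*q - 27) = (q - 7)/(q - 3)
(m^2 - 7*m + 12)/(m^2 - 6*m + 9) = (m - 4)/(m - 3)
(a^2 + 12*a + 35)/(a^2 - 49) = (a + 5)/(a - 7)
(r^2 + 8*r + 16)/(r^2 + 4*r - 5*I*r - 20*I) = (r + 4)/(r - 5*I)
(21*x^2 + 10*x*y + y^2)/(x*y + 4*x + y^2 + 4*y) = (21*x^2 + 10*x*y + y^2)/(x*y + 4*x + y^2 + 4*y)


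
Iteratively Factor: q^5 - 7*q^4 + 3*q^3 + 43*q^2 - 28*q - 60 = (q - 5)*(q^4 - 2*q^3 - 7*q^2 + 8*q + 12) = (q - 5)*(q - 2)*(q^3 - 7*q - 6) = (q - 5)*(q - 2)*(q + 1)*(q^2 - q - 6) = (q - 5)*(q - 3)*(q - 2)*(q + 1)*(q + 2)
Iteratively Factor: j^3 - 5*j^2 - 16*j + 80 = (j + 4)*(j^2 - 9*j + 20) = (j - 4)*(j + 4)*(j - 5)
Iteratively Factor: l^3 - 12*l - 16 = (l + 2)*(l^2 - 2*l - 8) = (l - 4)*(l + 2)*(l + 2)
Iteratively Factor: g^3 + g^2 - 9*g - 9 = (g + 1)*(g^2 - 9) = (g + 1)*(g + 3)*(g - 3)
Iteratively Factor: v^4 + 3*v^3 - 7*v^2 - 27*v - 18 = (v - 3)*(v^3 + 6*v^2 + 11*v + 6) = (v - 3)*(v + 3)*(v^2 + 3*v + 2) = (v - 3)*(v + 1)*(v + 3)*(v + 2)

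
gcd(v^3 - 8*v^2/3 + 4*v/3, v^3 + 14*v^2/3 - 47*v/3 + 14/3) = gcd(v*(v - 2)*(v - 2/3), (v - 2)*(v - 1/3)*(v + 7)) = v - 2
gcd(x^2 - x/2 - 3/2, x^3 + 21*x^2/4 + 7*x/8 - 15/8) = 1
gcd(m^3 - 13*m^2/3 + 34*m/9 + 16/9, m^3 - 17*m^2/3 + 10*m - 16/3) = m^2 - 14*m/3 + 16/3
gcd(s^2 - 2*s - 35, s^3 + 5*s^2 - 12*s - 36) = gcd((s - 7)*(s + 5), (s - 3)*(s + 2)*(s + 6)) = 1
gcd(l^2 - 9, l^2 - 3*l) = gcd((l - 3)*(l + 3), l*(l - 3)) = l - 3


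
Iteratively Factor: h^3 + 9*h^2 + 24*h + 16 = (h + 4)*(h^2 + 5*h + 4) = (h + 1)*(h + 4)*(h + 4)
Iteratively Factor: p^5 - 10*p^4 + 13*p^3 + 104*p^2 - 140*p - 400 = (p - 5)*(p^4 - 5*p^3 - 12*p^2 + 44*p + 80) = (p - 5)^2*(p^3 - 12*p - 16) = (p - 5)^2*(p + 2)*(p^2 - 2*p - 8) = (p - 5)^2*(p + 2)^2*(p - 4)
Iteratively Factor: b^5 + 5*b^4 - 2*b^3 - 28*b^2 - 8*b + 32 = (b - 1)*(b^4 + 6*b^3 + 4*b^2 - 24*b - 32) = (b - 2)*(b - 1)*(b^3 + 8*b^2 + 20*b + 16) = (b - 2)*(b - 1)*(b + 2)*(b^2 + 6*b + 8) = (b - 2)*(b - 1)*(b + 2)^2*(b + 4)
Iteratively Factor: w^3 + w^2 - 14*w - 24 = (w - 4)*(w^2 + 5*w + 6) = (w - 4)*(w + 2)*(w + 3)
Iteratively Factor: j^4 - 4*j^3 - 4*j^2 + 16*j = (j - 2)*(j^3 - 2*j^2 - 8*j) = (j - 4)*(j - 2)*(j^2 + 2*j) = (j - 4)*(j - 2)*(j + 2)*(j)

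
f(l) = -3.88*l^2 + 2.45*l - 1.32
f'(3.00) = -20.83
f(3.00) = -28.89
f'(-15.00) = 118.85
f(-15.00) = -911.07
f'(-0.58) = 6.95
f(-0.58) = -4.05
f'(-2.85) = 24.57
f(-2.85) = -39.82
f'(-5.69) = 46.60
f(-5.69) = -140.88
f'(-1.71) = 15.72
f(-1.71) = -16.86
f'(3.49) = -24.63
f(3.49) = -40.03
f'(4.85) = -35.19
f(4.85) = -80.70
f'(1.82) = -11.67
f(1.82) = -9.71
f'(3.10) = -21.61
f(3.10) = -31.01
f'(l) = 2.45 - 7.76*l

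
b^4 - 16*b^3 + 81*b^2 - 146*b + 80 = (b - 8)*(b - 5)*(b - 2)*(b - 1)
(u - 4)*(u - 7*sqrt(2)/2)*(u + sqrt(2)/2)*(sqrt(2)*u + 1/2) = sqrt(2)*u^4 - 4*sqrt(2)*u^3 - 11*u^3/2 - 5*sqrt(2)*u^2 + 22*u^2 - 7*u/4 + 20*sqrt(2)*u + 7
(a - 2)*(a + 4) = a^2 + 2*a - 8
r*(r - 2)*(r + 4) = r^3 + 2*r^2 - 8*r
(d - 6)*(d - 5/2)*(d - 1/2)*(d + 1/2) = d^4 - 17*d^3/2 + 59*d^2/4 + 17*d/8 - 15/4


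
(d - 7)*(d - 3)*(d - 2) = d^3 - 12*d^2 + 41*d - 42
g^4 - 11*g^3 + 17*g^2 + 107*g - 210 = (g - 7)*(g - 5)*(g - 2)*(g + 3)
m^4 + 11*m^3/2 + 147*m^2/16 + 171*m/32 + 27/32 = (m + 1/4)*(m + 3/4)*(m + 3/2)*(m + 3)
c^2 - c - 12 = (c - 4)*(c + 3)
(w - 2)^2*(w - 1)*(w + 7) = w^4 + 2*w^3 - 27*w^2 + 52*w - 28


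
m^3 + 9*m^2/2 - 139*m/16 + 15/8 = (m - 5/4)*(m - 1/4)*(m + 6)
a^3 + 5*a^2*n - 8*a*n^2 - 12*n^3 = (a - 2*n)*(a + n)*(a + 6*n)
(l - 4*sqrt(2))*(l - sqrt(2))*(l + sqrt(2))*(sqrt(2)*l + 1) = sqrt(2)*l^4 - 7*l^3 - 6*sqrt(2)*l^2 + 14*l + 8*sqrt(2)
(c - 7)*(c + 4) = c^2 - 3*c - 28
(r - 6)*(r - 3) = r^2 - 9*r + 18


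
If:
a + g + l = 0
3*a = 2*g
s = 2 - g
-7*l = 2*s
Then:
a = 8/41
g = 12/41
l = -20/41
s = 70/41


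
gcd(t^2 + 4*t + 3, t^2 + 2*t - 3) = t + 3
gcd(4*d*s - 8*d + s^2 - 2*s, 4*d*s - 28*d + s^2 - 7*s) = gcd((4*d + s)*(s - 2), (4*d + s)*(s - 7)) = 4*d + s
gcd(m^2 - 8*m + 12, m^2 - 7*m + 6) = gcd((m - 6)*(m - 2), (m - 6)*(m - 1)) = m - 6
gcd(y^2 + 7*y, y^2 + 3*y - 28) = y + 7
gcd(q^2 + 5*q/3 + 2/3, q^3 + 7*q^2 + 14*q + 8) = q + 1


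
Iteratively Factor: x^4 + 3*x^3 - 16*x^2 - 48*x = (x + 3)*(x^3 - 16*x) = x*(x + 3)*(x^2 - 16) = x*(x - 4)*(x + 3)*(x + 4)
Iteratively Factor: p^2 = (p)*(p)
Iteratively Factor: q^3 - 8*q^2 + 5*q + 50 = (q - 5)*(q^2 - 3*q - 10) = (q - 5)^2*(q + 2)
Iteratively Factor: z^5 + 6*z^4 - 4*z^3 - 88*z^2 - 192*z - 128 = (z - 4)*(z^4 + 10*z^3 + 36*z^2 + 56*z + 32) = (z - 4)*(z + 4)*(z^3 + 6*z^2 + 12*z + 8) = (z - 4)*(z + 2)*(z + 4)*(z^2 + 4*z + 4) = (z - 4)*(z + 2)^2*(z + 4)*(z + 2)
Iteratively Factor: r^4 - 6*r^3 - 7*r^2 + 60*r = (r - 5)*(r^3 - r^2 - 12*r) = r*(r - 5)*(r^2 - r - 12) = r*(r - 5)*(r + 3)*(r - 4)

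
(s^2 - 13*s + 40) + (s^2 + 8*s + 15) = 2*s^2 - 5*s + 55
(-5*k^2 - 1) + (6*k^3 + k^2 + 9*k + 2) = 6*k^3 - 4*k^2 + 9*k + 1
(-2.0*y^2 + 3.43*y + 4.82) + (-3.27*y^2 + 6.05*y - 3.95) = -5.27*y^2 + 9.48*y + 0.87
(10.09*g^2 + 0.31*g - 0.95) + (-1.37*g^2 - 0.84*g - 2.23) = 8.72*g^2 - 0.53*g - 3.18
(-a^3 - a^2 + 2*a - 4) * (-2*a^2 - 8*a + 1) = 2*a^5 + 10*a^4 + 3*a^3 - 9*a^2 + 34*a - 4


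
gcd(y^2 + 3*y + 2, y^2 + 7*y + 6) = y + 1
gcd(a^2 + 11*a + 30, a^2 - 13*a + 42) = 1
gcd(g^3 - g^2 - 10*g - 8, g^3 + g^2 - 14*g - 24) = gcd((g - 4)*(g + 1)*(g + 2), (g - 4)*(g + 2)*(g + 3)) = g^2 - 2*g - 8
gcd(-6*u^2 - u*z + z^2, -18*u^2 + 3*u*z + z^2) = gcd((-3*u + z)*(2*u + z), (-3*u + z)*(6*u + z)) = -3*u + z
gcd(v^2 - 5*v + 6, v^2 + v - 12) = v - 3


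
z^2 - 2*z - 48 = (z - 8)*(z + 6)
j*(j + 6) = j^2 + 6*j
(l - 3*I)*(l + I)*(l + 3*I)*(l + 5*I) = l^4 + 6*I*l^3 + 4*l^2 + 54*I*l - 45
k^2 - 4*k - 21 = (k - 7)*(k + 3)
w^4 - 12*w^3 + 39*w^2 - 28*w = w*(w - 7)*(w - 4)*(w - 1)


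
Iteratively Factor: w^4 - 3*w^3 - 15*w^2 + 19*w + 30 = (w - 2)*(w^3 - w^2 - 17*w - 15) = (w - 5)*(w - 2)*(w^2 + 4*w + 3) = (w - 5)*(w - 2)*(w + 3)*(w + 1)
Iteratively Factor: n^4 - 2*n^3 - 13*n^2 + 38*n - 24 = (n - 1)*(n^3 - n^2 - 14*n + 24) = (n - 3)*(n - 1)*(n^2 + 2*n - 8) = (n - 3)*(n - 1)*(n + 4)*(n - 2)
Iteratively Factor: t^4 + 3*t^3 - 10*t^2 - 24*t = (t)*(t^3 + 3*t^2 - 10*t - 24) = t*(t + 2)*(t^2 + t - 12) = t*(t + 2)*(t + 4)*(t - 3)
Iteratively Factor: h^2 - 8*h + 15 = (h - 3)*(h - 5)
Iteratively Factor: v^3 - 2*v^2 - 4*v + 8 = (v - 2)*(v^2 - 4) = (v - 2)^2*(v + 2)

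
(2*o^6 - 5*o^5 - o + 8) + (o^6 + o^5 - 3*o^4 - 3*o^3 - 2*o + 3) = 3*o^6 - 4*o^5 - 3*o^4 - 3*o^3 - 3*o + 11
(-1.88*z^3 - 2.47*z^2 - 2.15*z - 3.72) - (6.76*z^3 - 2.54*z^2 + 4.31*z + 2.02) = -8.64*z^3 + 0.0699999999999998*z^2 - 6.46*z - 5.74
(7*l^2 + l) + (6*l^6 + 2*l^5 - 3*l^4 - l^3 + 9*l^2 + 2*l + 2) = 6*l^6 + 2*l^5 - 3*l^4 - l^3 + 16*l^2 + 3*l + 2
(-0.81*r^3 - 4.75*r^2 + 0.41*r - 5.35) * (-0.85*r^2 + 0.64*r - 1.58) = 0.6885*r^5 + 3.5191*r^4 - 2.1087*r^3 + 12.3149*r^2 - 4.0718*r + 8.453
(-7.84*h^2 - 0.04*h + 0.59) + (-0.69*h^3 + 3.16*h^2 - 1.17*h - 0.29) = -0.69*h^3 - 4.68*h^2 - 1.21*h + 0.3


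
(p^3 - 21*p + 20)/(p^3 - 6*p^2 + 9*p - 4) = (p + 5)/(p - 1)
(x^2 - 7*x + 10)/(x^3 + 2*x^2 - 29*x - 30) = (x - 2)/(x^2 + 7*x + 6)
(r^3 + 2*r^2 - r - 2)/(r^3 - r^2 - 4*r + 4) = (r + 1)/(r - 2)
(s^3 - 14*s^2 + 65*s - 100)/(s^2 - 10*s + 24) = (s^2 - 10*s + 25)/(s - 6)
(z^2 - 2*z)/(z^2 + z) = (z - 2)/(z + 1)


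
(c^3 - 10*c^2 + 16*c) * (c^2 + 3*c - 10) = c^5 - 7*c^4 - 24*c^3 + 148*c^2 - 160*c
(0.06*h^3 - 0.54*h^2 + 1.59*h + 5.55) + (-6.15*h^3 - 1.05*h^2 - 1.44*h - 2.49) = -6.09*h^3 - 1.59*h^2 + 0.15*h + 3.06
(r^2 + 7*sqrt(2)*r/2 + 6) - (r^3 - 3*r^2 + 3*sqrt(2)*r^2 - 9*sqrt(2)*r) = -r^3 - 3*sqrt(2)*r^2 + 4*r^2 + 25*sqrt(2)*r/2 + 6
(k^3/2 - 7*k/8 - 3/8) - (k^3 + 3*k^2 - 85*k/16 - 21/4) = -k^3/2 - 3*k^2 + 71*k/16 + 39/8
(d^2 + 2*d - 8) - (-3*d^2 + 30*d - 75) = 4*d^2 - 28*d + 67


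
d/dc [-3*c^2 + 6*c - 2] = 6 - 6*c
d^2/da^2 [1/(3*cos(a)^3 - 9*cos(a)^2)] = (-12*tan(a)^4 - 56/cos(a)^2 - 31/cos(a)^3 + 11*cos(3*a)/cos(a)^4 + 84/cos(a)^4)/(4*(cos(a) - 3)^3)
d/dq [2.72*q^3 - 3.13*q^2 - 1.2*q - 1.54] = 8.16*q^2 - 6.26*q - 1.2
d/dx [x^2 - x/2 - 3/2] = 2*x - 1/2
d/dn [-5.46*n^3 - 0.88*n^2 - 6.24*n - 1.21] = -16.38*n^2 - 1.76*n - 6.24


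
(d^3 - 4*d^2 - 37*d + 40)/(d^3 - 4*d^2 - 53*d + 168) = (d^2 + 4*d - 5)/(d^2 + 4*d - 21)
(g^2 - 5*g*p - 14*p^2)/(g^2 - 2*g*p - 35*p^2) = (g + 2*p)/(g + 5*p)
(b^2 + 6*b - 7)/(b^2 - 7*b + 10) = (b^2 + 6*b - 7)/(b^2 - 7*b + 10)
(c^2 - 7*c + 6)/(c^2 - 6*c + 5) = (c - 6)/(c - 5)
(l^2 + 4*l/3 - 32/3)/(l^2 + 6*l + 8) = (l - 8/3)/(l + 2)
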